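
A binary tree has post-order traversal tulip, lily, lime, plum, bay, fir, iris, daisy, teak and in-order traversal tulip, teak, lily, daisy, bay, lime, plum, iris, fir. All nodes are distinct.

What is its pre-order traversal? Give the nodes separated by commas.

teak, tulip, daisy, lily, iris, bay, plum, lime, fir

The last element of post-order is the root; it splits in-order into left and right subtrees.
Root teak: left subtree has 1 node {tulip}, right has 7 {lily, daisy, bay, lime, plum, iris, fir}.
  Root daisy: left subtree has 1 node {lily}, right has 5 {bay, lime, plum, iris, fir}.
    Root iris: left subtree has 3 nodes {bay, lime, plum}, right has 1 {fir}.
      Root bay: left subtree has 0 nodes { }, right has 2 {lime, plum}.
        Root plum: left subtree has 1 node {lime}, right has 0 { }.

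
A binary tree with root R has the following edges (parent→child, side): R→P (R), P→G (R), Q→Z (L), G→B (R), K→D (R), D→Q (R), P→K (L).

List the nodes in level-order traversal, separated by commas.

Level-order visits nodes level by level from the root, left to right within each level.
Level 0: R
Level 1: P
Level 2: K, G
Level 3: D, B
Level 4: Q
Level 5: Z

R, P, K, G, D, B, Q, Z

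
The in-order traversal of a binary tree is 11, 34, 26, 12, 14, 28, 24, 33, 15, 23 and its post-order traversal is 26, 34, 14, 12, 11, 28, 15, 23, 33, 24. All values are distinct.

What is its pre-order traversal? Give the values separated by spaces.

The last element of post-order is the root; it splits in-order into left and right subtrees.
Root 24: left subtree has 6 nodes {11, 34, 26, 12, 14, 28}, right has 3 {33, 15, 23}.
  Root 28: left subtree has 5 nodes {11, 34, 26, 12, 14}, right has 0 { }.
    Root 11: left subtree has 0 nodes { }, right has 4 {34, 26, 12, 14}.
      Root 12: left subtree has 2 nodes {34, 26}, right has 1 {14}.
        Root 34: left subtree has 0 nodes { }, right has 1 {26}.
  Root 33: left subtree has 0 nodes { }, right has 2 {15, 23}.
    Root 23: left subtree has 1 node {15}, right has 0 { }.

24 28 11 12 34 26 14 33 23 15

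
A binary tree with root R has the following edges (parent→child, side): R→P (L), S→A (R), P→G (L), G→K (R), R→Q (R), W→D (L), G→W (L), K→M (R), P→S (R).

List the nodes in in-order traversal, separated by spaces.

In-order visits the left subtree, then the node, then the right subtree.
At R: go left to P.
  At P: go left to G.
    At G: go left to W.
      At W: go left to D.
        D is a leaf — visit D.
      Visit W.
      At W: no right child.
    Visit G.
    At G: go right to K.
      At K: no left child.
      Visit K.
      At K: go right to M.
        M is a leaf — visit M.
  Visit P.
  At P: go right to S.
    At S: no left child.
    Visit S.
    At S: go right to A.
      A is a leaf — visit A.
Visit R.
At R: go right to Q.
  Q is a leaf — visit Q.

D W G K M P S A R Q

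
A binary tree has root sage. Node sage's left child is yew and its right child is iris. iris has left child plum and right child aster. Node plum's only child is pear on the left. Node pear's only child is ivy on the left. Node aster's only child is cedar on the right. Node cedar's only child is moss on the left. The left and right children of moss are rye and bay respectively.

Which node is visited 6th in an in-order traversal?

iris

In-order visits the left subtree, then the node, then the right subtree.
At sage: go left to yew.
  yew is a leaf — visit yew.
Visit sage.
At sage: go right to iris.
  At iris: go left to plum.
    At plum: go left to pear.
      At pear: go left to ivy.
        ivy is a leaf — visit ivy.
      Visit pear.
      At pear: no right child.
    Visit plum.
    At plum: no right child.
  Visit iris.
  At iris: go right to aster.
    At aster: no left child.
    Visit aster.
    At aster: go right to cedar.
      At cedar: go left to moss.
        At moss: go left to rye.
          rye is a leaf — visit rye.
        Visit moss.
        At moss: go right to bay.
          bay is a leaf — visit bay.
      Visit cedar.
      At cedar: no right child.
Full in-order sequence: yew, sage, ivy, pear, plum, iris, aster, rye, moss, bay, cedar.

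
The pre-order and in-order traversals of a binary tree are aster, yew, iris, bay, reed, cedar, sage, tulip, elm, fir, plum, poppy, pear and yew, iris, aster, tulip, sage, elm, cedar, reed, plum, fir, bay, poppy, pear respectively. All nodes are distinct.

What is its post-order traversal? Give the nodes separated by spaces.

iris yew tulip elm sage cedar plum fir reed pear poppy bay aster

The first element of pre-order is the root; it splits in-order into left and right subtrees.
Root aster: left subtree has 2 nodes {yew, iris}, right has 10 {tulip, sage, elm, cedar, reed, plum, fir, bay, poppy, pear}.
  Root yew: left subtree has 0 nodes { }, right has 1 {iris}.
  Root bay: left subtree has 7 nodes {tulip, sage, elm, cedar, reed, plum, fir}, right has 2 {poppy, pear}.
    Root reed: left subtree has 4 nodes {tulip, sage, elm, cedar}, right has 2 {plum, fir}.
      Root cedar: left subtree has 3 nodes {tulip, sage, elm}, right has 0 { }.
        Root sage: left subtree has 1 node {tulip}, right has 1 {elm}.
      Root fir: left subtree has 1 node {plum}, right has 0 { }.
    Root poppy: left subtree has 0 nodes { }, right has 1 {pear}.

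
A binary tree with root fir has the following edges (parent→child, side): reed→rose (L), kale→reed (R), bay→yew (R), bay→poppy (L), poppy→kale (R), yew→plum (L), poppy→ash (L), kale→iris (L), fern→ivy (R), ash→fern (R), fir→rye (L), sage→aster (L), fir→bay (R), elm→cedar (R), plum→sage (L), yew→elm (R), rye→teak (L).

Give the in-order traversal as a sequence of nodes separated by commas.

In-order visits the left subtree, then the node, then the right subtree.
At fir: go left to rye.
  At rye: go left to teak.
    teak is a leaf — visit teak.
  Visit rye.
  At rye: no right child.
Visit fir.
At fir: go right to bay.
  At bay: go left to poppy.
    At poppy: go left to ash.
      At ash: no left child.
      Visit ash.
      At ash: go right to fern.
        At fern: no left child.
        Visit fern.
        At fern: go right to ivy.
          ivy is a leaf — visit ivy.
    Visit poppy.
    At poppy: go right to kale.
      At kale: go left to iris.
        iris is a leaf — visit iris.
      Visit kale.
      At kale: go right to reed.
        At reed: go left to rose.
          rose is a leaf — visit rose.
        Visit reed.
        At reed: no right child.
  Visit bay.
  At bay: go right to yew.
    At yew: go left to plum.
      At plum: go left to sage.
        At sage: go left to aster.
          aster is a leaf — visit aster.
        Visit sage.
        At sage: no right child.
      Visit plum.
      At plum: no right child.
    Visit yew.
    At yew: go right to elm.
      At elm: no left child.
      Visit elm.
      At elm: go right to cedar.
        cedar is a leaf — visit cedar.

teak, rye, fir, ash, fern, ivy, poppy, iris, kale, rose, reed, bay, aster, sage, plum, yew, elm, cedar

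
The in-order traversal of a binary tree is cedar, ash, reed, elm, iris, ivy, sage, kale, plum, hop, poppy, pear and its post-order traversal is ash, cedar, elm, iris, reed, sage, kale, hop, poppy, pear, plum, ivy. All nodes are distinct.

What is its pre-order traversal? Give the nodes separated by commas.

ivy, reed, cedar, ash, iris, elm, plum, kale, sage, pear, poppy, hop

The last element of post-order is the root; it splits in-order into left and right subtrees.
Root ivy: left subtree has 5 nodes {cedar, ash, reed, elm, iris}, right has 6 {sage, kale, plum, hop, poppy, pear}.
  Root reed: left subtree has 2 nodes {cedar, ash}, right has 2 {elm, iris}.
    Root cedar: left subtree has 0 nodes { }, right has 1 {ash}.
    Root iris: left subtree has 1 node {elm}, right has 0 { }.
  Root plum: left subtree has 2 nodes {sage, kale}, right has 3 {hop, poppy, pear}.
    Root kale: left subtree has 1 node {sage}, right has 0 { }.
    Root pear: left subtree has 2 nodes {hop, poppy}, right has 0 { }.
      Root poppy: left subtree has 1 node {hop}, right has 0 { }.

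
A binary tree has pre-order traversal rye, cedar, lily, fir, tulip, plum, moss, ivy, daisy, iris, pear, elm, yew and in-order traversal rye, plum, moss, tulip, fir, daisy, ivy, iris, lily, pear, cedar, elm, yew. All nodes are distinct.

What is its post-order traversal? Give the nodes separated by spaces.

moss plum tulip daisy iris ivy fir pear lily yew elm cedar rye

The first element of pre-order is the root; it splits in-order into left and right subtrees.
Root rye: left subtree has 0 nodes { }, right has 12 {plum, moss, tulip, fir, daisy, ivy, iris, lily, pear, cedar, elm, yew}.
  Root cedar: left subtree has 9 nodes {plum, moss, tulip, fir, daisy, ivy, iris, lily, pear}, right has 2 {elm, yew}.
    Root lily: left subtree has 7 nodes {plum, moss, tulip, fir, daisy, ivy, iris}, right has 1 {pear}.
      Root fir: left subtree has 3 nodes {plum, moss, tulip}, right has 3 {daisy, ivy, iris}.
        Root tulip: left subtree has 2 nodes {plum, moss}, right has 0 { }.
          Root plum: left subtree has 0 nodes { }, right has 1 {moss}.
        Root ivy: left subtree has 1 node {daisy}, right has 1 {iris}.
    Root elm: left subtree has 0 nodes { }, right has 1 {yew}.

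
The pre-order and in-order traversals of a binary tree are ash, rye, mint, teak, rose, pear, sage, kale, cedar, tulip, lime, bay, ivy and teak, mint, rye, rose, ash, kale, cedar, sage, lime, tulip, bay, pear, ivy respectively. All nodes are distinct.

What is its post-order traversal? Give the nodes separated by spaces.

The first element of pre-order is the root; it splits in-order into left and right subtrees.
Root ash: left subtree has 4 nodes {teak, mint, rye, rose}, right has 8 {kale, cedar, sage, lime, tulip, bay, pear, ivy}.
  Root rye: left subtree has 2 nodes {teak, mint}, right has 1 {rose}.
    Root mint: left subtree has 1 node {teak}, right has 0 { }.
  Root pear: left subtree has 6 nodes {kale, cedar, sage, lime, tulip, bay}, right has 1 {ivy}.
    Root sage: left subtree has 2 nodes {kale, cedar}, right has 3 {lime, tulip, bay}.
      Root kale: left subtree has 0 nodes { }, right has 1 {cedar}.
      Root tulip: left subtree has 1 node {lime}, right has 1 {bay}.

teak mint rose rye cedar kale lime bay tulip sage ivy pear ash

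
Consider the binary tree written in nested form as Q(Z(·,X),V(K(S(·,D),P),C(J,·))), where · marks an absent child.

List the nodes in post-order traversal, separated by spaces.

X Z D S P K J C V Q

Post-order visits the left subtree, then the right subtree, then the node.
At Q: go left to Z.
  At Z: no left child.
  At Z: go right to X.
    X is a leaf — visit X.
  Visit Z.
At Q: go right to V.
  At V: go left to K.
    At K: go left to S.
      At S: no left child.
      At S: go right to D.
        D is a leaf — visit D.
      Visit S.
    At K: go right to P.
      P is a leaf — visit P.
    Visit K.
  At V: go right to C.
    At C: go left to J.
      J is a leaf — visit J.
    At C: no right child.
    Visit C.
  Visit V.
Visit Q.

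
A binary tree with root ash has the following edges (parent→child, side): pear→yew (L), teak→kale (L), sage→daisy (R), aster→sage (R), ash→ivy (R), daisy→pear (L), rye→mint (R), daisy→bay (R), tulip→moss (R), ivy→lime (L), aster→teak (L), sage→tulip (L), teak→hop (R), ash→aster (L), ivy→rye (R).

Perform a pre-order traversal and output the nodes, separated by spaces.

ash aster teak kale hop sage tulip moss daisy pear yew bay ivy lime rye mint

Pre-order visits the node, then its left subtree, then its right subtree.
Visit ash.
At ash: go left to aster.
  Visit aster.
  At aster: go left to teak.
    Visit teak.
    At teak: go left to kale.
      kale is a leaf — visit kale.
    At teak: go right to hop.
      hop is a leaf — visit hop.
  At aster: go right to sage.
    Visit sage.
    At sage: go left to tulip.
      Visit tulip.
      At tulip: no left child.
      At tulip: go right to moss.
        moss is a leaf — visit moss.
    At sage: go right to daisy.
      Visit daisy.
      At daisy: go left to pear.
        Visit pear.
        At pear: go left to yew.
          yew is a leaf — visit yew.
        At pear: no right child.
      At daisy: go right to bay.
        bay is a leaf — visit bay.
At ash: go right to ivy.
  Visit ivy.
  At ivy: go left to lime.
    lime is a leaf — visit lime.
  At ivy: go right to rye.
    Visit rye.
    At rye: no left child.
    At rye: go right to mint.
      mint is a leaf — visit mint.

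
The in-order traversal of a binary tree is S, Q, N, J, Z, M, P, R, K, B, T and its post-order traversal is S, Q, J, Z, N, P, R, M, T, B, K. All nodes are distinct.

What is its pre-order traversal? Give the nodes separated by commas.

K, M, N, Q, S, Z, J, R, P, B, T

The last element of post-order is the root; it splits in-order into left and right subtrees.
Root K: left subtree has 8 nodes {S, Q, N, J, Z, M, P, R}, right has 2 {B, T}.
  Root M: left subtree has 5 nodes {S, Q, N, J, Z}, right has 2 {P, R}.
    Root N: left subtree has 2 nodes {S, Q}, right has 2 {J, Z}.
      Root Q: left subtree has 1 node {S}, right has 0 { }.
      Root Z: left subtree has 1 node {J}, right has 0 { }.
    Root R: left subtree has 1 node {P}, right has 0 { }.
  Root B: left subtree has 0 nodes { }, right has 1 {T}.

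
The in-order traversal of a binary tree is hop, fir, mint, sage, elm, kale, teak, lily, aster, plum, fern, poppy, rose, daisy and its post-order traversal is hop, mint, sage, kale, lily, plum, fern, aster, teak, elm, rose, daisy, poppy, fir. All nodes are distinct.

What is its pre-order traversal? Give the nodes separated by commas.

fir, hop, poppy, elm, sage, mint, teak, kale, aster, lily, fern, plum, daisy, rose

The last element of post-order is the root; it splits in-order into left and right subtrees.
Root fir: left subtree has 1 node {hop}, right has 12 {mint, sage, elm, kale, teak, lily, aster, plum, fern, poppy, rose, daisy}.
  Root poppy: left subtree has 9 nodes {mint, sage, elm, kale, teak, lily, aster, plum, fern}, right has 2 {rose, daisy}.
    Root elm: left subtree has 2 nodes {mint, sage}, right has 6 {kale, teak, lily, aster, plum, fern}.
      Root sage: left subtree has 1 node {mint}, right has 0 { }.
      Root teak: left subtree has 1 node {kale}, right has 4 {lily, aster, plum, fern}.
        Root aster: left subtree has 1 node {lily}, right has 2 {plum, fern}.
          Root fern: left subtree has 1 node {plum}, right has 0 { }.
    Root daisy: left subtree has 1 node {rose}, right has 0 { }.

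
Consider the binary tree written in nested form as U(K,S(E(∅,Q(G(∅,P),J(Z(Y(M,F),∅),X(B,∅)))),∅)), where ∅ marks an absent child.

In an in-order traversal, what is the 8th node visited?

In-order visits the left subtree, then the node, then the right subtree.
At U: go left to K.
  K is a leaf — visit K.
Visit U.
At U: go right to S.
  At S: go left to E.
    At E: no left child.
    Visit E.
    At E: go right to Q.
      At Q: go left to G.
        At G: no left child.
        Visit G.
        At G: go right to P.
          P is a leaf — visit P.
      Visit Q.
      At Q: go right to J.
        At J: go left to Z.
          At Z: go left to Y.
            At Y: go left to M.
              M is a leaf — visit M.
            Visit Y.
            At Y: go right to F.
              F is a leaf — visit F.
          Visit Z.
          At Z: no right child.
        Visit J.
        At J: go right to X.
          At X: go left to B.
            B is a leaf — visit B.
          Visit X.
          At X: no right child.
  Visit S.
  At S: no right child.
Full in-order sequence: K, U, E, G, P, Q, M, Y, F, Z, J, B, X, S.

Y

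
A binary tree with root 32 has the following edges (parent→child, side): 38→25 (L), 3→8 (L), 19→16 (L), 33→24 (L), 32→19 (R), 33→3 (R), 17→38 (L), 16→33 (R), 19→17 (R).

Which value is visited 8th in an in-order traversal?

25

In-order visits the left subtree, then the node, then the right subtree.
At 32: no left child.
Visit 32.
At 32: go right to 19.
  At 19: go left to 16.
    At 16: no left child.
    Visit 16.
    At 16: go right to 33.
      At 33: go left to 24.
        24 is a leaf — visit 24.
      Visit 33.
      At 33: go right to 3.
        At 3: go left to 8.
          8 is a leaf — visit 8.
        Visit 3.
        At 3: no right child.
  Visit 19.
  At 19: go right to 17.
    At 17: go left to 38.
      At 38: go left to 25.
        25 is a leaf — visit 25.
      Visit 38.
      At 38: no right child.
    Visit 17.
    At 17: no right child.
Full in-order sequence: 32, 16, 24, 33, 8, 3, 19, 25, 38, 17.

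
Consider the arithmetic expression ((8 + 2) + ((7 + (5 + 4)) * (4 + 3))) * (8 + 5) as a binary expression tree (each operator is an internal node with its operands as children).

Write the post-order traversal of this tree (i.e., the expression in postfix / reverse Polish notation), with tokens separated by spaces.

Post-order on an expression tree gives postfix notation: for each operator, emit left operand, right operand, then the operator.

8 2 + 7 5 4 + + 4 3 + * + 8 5 + *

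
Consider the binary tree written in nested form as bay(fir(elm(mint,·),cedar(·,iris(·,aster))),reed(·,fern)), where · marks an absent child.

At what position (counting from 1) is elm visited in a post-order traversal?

2

Post-order visits the left subtree, then the right subtree, then the node.
At bay: go left to fir.
  At fir: go left to elm.
    At elm: go left to mint.
      mint is a leaf — visit mint.
    At elm: no right child.
    Visit elm.
  At fir: go right to cedar.
    At cedar: no left child.
    At cedar: go right to iris.
      At iris: no left child.
      At iris: go right to aster.
        aster is a leaf — visit aster.
      Visit iris.
    Visit cedar.
  Visit fir.
At bay: go right to reed.
  At reed: no left child.
  At reed: go right to fern.
    fern is a leaf — visit fern.
  Visit reed.
Visit bay.
Full post-order sequence: mint, elm, aster, iris, cedar, fir, fern, reed, bay.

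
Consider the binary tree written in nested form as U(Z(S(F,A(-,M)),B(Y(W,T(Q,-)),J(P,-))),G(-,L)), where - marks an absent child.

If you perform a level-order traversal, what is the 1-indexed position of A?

Level-order visits nodes level by level from the root, left to right within each level.
Level 0: U
Level 1: Z, G
Level 2: S, B, L
Level 3: F, A, Y, J
Level 4: M, W, T, P
Level 5: Q
Full level-order sequence: U, Z, G, S, B, L, F, A, Y, J, M, W, T, P, Q.

8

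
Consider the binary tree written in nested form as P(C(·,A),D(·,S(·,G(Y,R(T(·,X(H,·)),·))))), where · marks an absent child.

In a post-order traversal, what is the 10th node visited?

Post-order visits the left subtree, then the right subtree, then the node.
At P: go left to C.
  At C: no left child.
  At C: go right to A.
    A is a leaf — visit A.
  Visit C.
At P: go right to D.
  At D: no left child.
  At D: go right to S.
    At S: no left child.
    At S: go right to G.
      At G: go left to Y.
        Y is a leaf — visit Y.
      At G: go right to R.
        At R: go left to T.
          At T: no left child.
          At T: go right to X.
            At X: go left to H.
              H is a leaf — visit H.
            At X: no right child.
            Visit X.
          Visit T.
        At R: no right child.
        Visit R.
      Visit G.
    Visit S.
  Visit D.
Visit P.
Full post-order sequence: A, C, Y, H, X, T, R, G, S, D, P.

D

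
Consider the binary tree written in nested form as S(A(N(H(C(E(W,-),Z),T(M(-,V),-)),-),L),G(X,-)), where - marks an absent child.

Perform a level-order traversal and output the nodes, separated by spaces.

Level-order visits nodes level by level from the root, left to right within each level.
Level 0: S
Level 1: A, G
Level 2: N, L, X
Level 3: H
Level 4: C, T
Level 5: E, Z, M
Level 6: W, V

S A G N L X H C T E Z M W V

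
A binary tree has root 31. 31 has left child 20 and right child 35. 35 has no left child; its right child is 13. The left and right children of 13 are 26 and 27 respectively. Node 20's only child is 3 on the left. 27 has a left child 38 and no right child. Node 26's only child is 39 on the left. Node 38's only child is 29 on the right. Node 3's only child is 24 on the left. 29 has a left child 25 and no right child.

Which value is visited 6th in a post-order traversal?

25

Post-order visits the left subtree, then the right subtree, then the node.
At 31: go left to 20.
  At 20: go left to 3.
    At 3: go left to 24.
      24 is a leaf — visit 24.
    At 3: no right child.
    Visit 3.
  At 20: no right child.
  Visit 20.
At 31: go right to 35.
  At 35: no left child.
  At 35: go right to 13.
    At 13: go left to 26.
      At 26: go left to 39.
        39 is a leaf — visit 39.
      At 26: no right child.
      Visit 26.
    At 13: go right to 27.
      At 27: go left to 38.
        At 38: no left child.
        At 38: go right to 29.
          At 29: go left to 25.
            25 is a leaf — visit 25.
          At 29: no right child.
          Visit 29.
        Visit 38.
      At 27: no right child.
      Visit 27.
    Visit 13.
  Visit 35.
Visit 31.
Full post-order sequence: 24, 3, 20, 39, 26, 25, 29, 38, 27, 13, 35, 31.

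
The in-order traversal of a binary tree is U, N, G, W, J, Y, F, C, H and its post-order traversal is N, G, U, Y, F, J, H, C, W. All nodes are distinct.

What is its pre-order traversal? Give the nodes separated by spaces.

The last element of post-order is the root; it splits in-order into left and right subtrees.
Root W: left subtree has 3 nodes {U, N, G}, right has 5 {J, Y, F, C, H}.
  Root U: left subtree has 0 nodes { }, right has 2 {N, G}.
    Root G: left subtree has 1 node {N}, right has 0 { }.
  Root C: left subtree has 3 nodes {J, Y, F}, right has 1 {H}.
    Root J: left subtree has 0 nodes { }, right has 2 {Y, F}.
      Root F: left subtree has 1 node {Y}, right has 0 { }.

W U G N C J F Y H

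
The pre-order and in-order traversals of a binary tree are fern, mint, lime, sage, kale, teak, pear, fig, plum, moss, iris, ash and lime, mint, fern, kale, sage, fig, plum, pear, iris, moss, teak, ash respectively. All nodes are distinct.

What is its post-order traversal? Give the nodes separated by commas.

lime, mint, kale, plum, fig, iris, moss, pear, ash, teak, sage, fern

The first element of pre-order is the root; it splits in-order into left and right subtrees.
Root fern: left subtree has 2 nodes {lime, mint}, right has 9 {kale, sage, fig, plum, pear, iris, moss, teak, ash}.
  Root mint: left subtree has 1 node {lime}, right has 0 { }.
  Root sage: left subtree has 1 node {kale}, right has 7 {fig, plum, pear, iris, moss, teak, ash}.
    Root teak: left subtree has 5 nodes {fig, plum, pear, iris, moss}, right has 1 {ash}.
      Root pear: left subtree has 2 nodes {fig, plum}, right has 2 {iris, moss}.
        Root fig: left subtree has 0 nodes { }, right has 1 {plum}.
        Root moss: left subtree has 1 node {iris}, right has 0 { }.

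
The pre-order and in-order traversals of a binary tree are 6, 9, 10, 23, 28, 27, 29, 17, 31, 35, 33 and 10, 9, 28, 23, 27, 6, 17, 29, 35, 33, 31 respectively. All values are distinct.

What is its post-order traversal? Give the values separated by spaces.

10 28 27 23 9 17 33 35 31 29 6

The first element of pre-order is the root; it splits in-order into left and right subtrees.
Root 6: left subtree has 5 nodes {10, 9, 28, 23, 27}, right has 5 {17, 29, 35, 33, 31}.
  Root 9: left subtree has 1 node {10}, right has 3 {28, 23, 27}.
    Root 23: left subtree has 1 node {28}, right has 1 {27}.
  Root 29: left subtree has 1 node {17}, right has 3 {35, 33, 31}.
    Root 31: left subtree has 2 nodes {35, 33}, right has 0 { }.
      Root 35: left subtree has 0 nodes { }, right has 1 {33}.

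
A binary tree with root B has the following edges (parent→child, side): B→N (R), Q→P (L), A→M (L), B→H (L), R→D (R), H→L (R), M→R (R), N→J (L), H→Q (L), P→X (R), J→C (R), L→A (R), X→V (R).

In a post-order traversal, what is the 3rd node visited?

Post-order visits the left subtree, then the right subtree, then the node.
At B: go left to H.
  At H: go left to Q.
    At Q: go left to P.
      At P: no left child.
      At P: go right to X.
        At X: no left child.
        At X: go right to V.
          V is a leaf — visit V.
        Visit X.
      Visit P.
    At Q: no right child.
    Visit Q.
  At H: go right to L.
    At L: no left child.
    At L: go right to A.
      At A: go left to M.
        At M: no left child.
        At M: go right to R.
          At R: no left child.
          At R: go right to D.
            D is a leaf — visit D.
          Visit R.
        Visit M.
      At A: no right child.
      Visit A.
    Visit L.
  Visit H.
At B: go right to N.
  At N: go left to J.
    At J: no left child.
    At J: go right to C.
      C is a leaf — visit C.
    Visit J.
  At N: no right child.
  Visit N.
Visit B.
Full post-order sequence: V, X, P, Q, D, R, M, A, L, H, C, J, N, B.

P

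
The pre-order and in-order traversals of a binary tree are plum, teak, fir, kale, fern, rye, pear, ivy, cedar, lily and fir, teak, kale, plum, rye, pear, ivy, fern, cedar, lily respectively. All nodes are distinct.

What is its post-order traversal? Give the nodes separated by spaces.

fir kale teak ivy pear rye lily cedar fern plum

The first element of pre-order is the root; it splits in-order into left and right subtrees.
Root plum: left subtree has 3 nodes {fir, teak, kale}, right has 6 {rye, pear, ivy, fern, cedar, lily}.
  Root teak: left subtree has 1 node {fir}, right has 1 {kale}.
  Root fern: left subtree has 3 nodes {rye, pear, ivy}, right has 2 {cedar, lily}.
    Root rye: left subtree has 0 nodes { }, right has 2 {pear, ivy}.
      Root pear: left subtree has 0 nodes { }, right has 1 {ivy}.
    Root cedar: left subtree has 0 nodes { }, right has 1 {lily}.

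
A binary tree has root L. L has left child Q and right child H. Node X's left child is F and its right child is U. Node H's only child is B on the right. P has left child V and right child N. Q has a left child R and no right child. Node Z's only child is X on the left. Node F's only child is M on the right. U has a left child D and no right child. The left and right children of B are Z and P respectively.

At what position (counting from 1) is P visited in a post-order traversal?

11

Post-order visits the left subtree, then the right subtree, then the node.
At L: go left to Q.
  At Q: go left to R.
    R is a leaf — visit R.
  At Q: no right child.
  Visit Q.
At L: go right to H.
  At H: no left child.
  At H: go right to B.
    At B: go left to Z.
      At Z: go left to X.
        At X: go left to F.
          At F: no left child.
          At F: go right to M.
            M is a leaf — visit M.
          Visit F.
        At X: go right to U.
          At U: go left to D.
            D is a leaf — visit D.
          At U: no right child.
          Visit U.
        Visit X.
      At Z: no right child.
      Visit Z.
    At B: go right to P.
      At P: go left to V.
        V is a leaf — visit V.
      At P: go right to N.
        N is a leaf — visit N.
      Visit P.
    Visit B.
  Visit H.
Visit L.
Full post-order sequence: R, Q, M, F, D, U, X, Z, V, N, P, B, H, L.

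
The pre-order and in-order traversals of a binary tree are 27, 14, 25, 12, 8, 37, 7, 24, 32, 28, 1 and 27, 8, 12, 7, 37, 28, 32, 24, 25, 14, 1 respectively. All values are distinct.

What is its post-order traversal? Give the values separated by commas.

8, 7, 28, 32, 24, 37, 12, 25, 1, 14, 27

The first element of pre-order is the root; it splits in-order into left and right subtrees.
Root 27: left subtree has 0 nodes { }, right has 10 {8, 12, 7, 37, 28, 32, 24, 25, 14, 1}.
  Root 14: left subtree has 8 nodes {8, 12, 7, 37, 28, 32, 24, 25}, right has 1 {1}.
    Root 25: left subtree has 7 nodes {8, 12, 7, 37, 28, 32, 24}, right has 0 { }.
      Root 12: left subtree has 1 node {8}, right has 5 {7, 37, 28, 32, 24}.
        Root 37: left subtree has 1 node {7}, right has 3 {28, 32, 24}.
          Root 24: left subtree has 2 nodes {28, 32}, right has 0 { }.
            Root 32: left subtree has 1 node {28}, right has 0 { }.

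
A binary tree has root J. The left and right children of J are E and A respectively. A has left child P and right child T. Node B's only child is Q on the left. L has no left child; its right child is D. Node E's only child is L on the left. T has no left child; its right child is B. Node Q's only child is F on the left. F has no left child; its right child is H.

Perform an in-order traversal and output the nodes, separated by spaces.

L D E J P A T F H Q B

In-order visits the left subtree, then the node, then the right subtree.
At J: go left to E.
  At E: go left to L.
    At L: no left child.
    Visit L.
    At L: go right to D.
      D is a leaf — visit D.
  Visit E.
  At E: no right child.
Visit J.
At J: go right to A.
  At A: go left to P.
    P is a leaf — visit P.
  Visit A.
  At A: go right to T.
    At T: no left child.
    Visit T.
    At T: go right to B.
      At B: go left to Q.
        At Q: go left to F.
          At F: no left child.
          Visit F.
          At F: go right to H.
            H is a leaf — visit H.
        Visit Q.
        At Q: no right child.
      Visit B.
      At B: no right child.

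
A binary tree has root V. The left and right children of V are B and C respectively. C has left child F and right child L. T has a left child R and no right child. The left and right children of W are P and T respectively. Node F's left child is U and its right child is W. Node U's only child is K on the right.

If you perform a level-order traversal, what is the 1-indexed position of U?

Level-order visits nodes level by level from the root, left to right within each level.
Level 0: V
Level 1: B, C
Level 2: F, L
Level 3: U, W
Level 4: K, P, T
Level 5: R
Full level-order sequence: V, B, C, F, L, U, W, K, P, T, R.

6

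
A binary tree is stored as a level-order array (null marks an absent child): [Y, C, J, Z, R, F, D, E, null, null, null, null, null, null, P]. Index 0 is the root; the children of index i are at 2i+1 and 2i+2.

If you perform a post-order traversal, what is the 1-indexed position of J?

Post-order visits the left subtree, then the right subtree, then the node.
At Y: go left to C.
  At C: go left to Z.
    At Z: go left to E.
      E is a leaf — visit E.
    At Z: no right child.
    Visit Z.
  At C: go right to R.
    R is a leaf — visit R.
  Visit C.
At Y: go right to J.
  At J: go left to F.
    F is a leaf — visit F.
  At J: go right to D.
    At D: no left child.
    At D: go right to P.
      P is a leaf — visit P.
    Visit D.
  Visit J.
Visit Y.
Full post-order sequence: E, Z, R, C, F, P, D, J, Y.

8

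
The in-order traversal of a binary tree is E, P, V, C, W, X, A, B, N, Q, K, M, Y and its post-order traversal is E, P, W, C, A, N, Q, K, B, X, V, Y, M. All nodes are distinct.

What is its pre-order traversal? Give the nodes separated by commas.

The last element of post-order is the root; it splits in-order into left and right subtrees.
Root M: left subtree has 11 nodes {E, P, V, C, W, X, A, B, N, Q, K}, right has 1 {Y}.
  Root V: left subtree has 2 nodes {E, P}, right has 8 {C, W, X, A, B, N, Q, K}.
    Root P: left subtree has 1 node {E}, right has 0 { }.
    Root X: left subtree has 2 nodes {C, W}, right has 5 {A, B, N, Q, K}.
      Root C: left subtree has 0 nodes { }, right has 1 {W}.
      Root B: left subtree has 1 node {A}, right has 3 {N, Q, K}.
        Root K: left subtree has 2 nodes {N, Q}, right has 0 { }.
          Root Q: left subtree has 1 node {N}, right has 0 { }.

M, V, P, E, X, C, W, B, A, K, Q, N, Y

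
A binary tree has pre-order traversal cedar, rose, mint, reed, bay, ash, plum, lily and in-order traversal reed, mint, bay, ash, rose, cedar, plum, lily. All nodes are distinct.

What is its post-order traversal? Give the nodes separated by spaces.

The first element of pre-order is the root; it splits in-order into left and right subtrees.
Root cedar: left subtree has 5 nodes {reed, mint, bay, ash, rose}, right has 2 {plum, lily}.
  Root rose: left subtree has 4 nodes {reed, mint, bay, ash}, right has 0 { }.
    Root mint: left subtree has 1 node {reed}, right has 2 {bay, ash}.
      Root bay: left subtree has 0 nodes { }, right has 1 {ash}.
  Root plum: left subtree has 0 nodes { }, right has 1 {lily}.

reed ash bay mint rose lily plum cedar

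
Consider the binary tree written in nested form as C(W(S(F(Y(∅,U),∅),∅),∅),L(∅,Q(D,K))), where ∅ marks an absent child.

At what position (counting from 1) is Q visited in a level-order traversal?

Level-order visits nodes level by level from the root, left to right within each level.
Level 0: C
Level 1: W, L
Level 2: S, Q
Level 3: F, D, K
Level 4: Y
Level 5: U
Full level-order sequence: C, W, L, S, Q, F, D, K, Y, U.

5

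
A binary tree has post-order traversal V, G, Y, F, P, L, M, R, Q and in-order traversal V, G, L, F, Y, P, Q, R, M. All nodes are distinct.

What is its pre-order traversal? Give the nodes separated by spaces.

Q L G V P F Y R M

The last element of post-order is the root; it splits in-order into left and right subtrees.
Root Q: left subtree has 6 nodes {V, G, L, F, Y, P}, right has 2 {R, M}.
  Root L: left subtree has 2 nodes {V, G}, right has 3 {F, Y, P}.
    Root G: left subtree has 1 node {V}, right has 0 { }.
    Root P: left subtree has 2 nodes {F, Y}, right has 0 { }.
      Root F: left subtree has 0 nodes { }, right has 1 {Y}.
  Root R: left subtree has 0 nodes { }, right has 1 {M}.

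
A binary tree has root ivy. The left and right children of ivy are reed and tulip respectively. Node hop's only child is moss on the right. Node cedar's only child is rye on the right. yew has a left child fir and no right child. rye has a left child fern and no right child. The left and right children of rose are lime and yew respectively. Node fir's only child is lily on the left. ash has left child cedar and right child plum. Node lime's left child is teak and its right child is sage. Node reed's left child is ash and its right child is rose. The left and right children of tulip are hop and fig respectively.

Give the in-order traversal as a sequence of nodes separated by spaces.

In-order visits the left subtree, then the node, then the right subtree.
At ivy: go left to reed.
  At reed: go left to ash.
    At ash: go left to cedar.
      At cedar: no left child.
      Visit cedar.
      At cedar: go right to rye.
        At rye: go left to fern.
          fern is a leaf — visit fern.
        Visit rye.
        At rye: no right child.
    Visit ash.
    At ash: go right to plum.
      plum is a leaf — visit plum.
  Visit reed.
  At reed: go right to rose.
    At rose: go left to lime.
      At lime: go left to teak.
        teak is a leaf — visit teak.
      Visit lime.
      At lime: go right to sage.
        sage is a leaf — visit sage.
    Visit rose.
    At rose: go right to yew.
      At yew: go left to fir.
        At fir: go left to lily.
          lily is a leaf — visit lily.
        Visit fir.
        At fir: no right child.
      Visit yew.
      At yew: no right child.
Visit ivy.
At ivy: go right to tulip.
  At tulip: go left to hop.
    At hop: no left child.
    Visit hop.
    At hop: go right to moss.
      moss is a leaf — visit moss.
  Visit tulip.
  At tulip: go right to fig.
    fig is a leaf — visit fig.

cedar fern rye ash plum reed teak lime sage rose lily fir yew ivy hop moss tulip fig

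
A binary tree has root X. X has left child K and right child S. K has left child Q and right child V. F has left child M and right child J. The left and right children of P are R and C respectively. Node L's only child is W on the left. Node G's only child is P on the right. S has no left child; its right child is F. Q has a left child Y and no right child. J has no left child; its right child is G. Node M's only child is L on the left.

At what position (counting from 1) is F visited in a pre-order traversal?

7

Pre-order visits the node, then its left subtree, then its right subtree.
Visit X.
At X: go left to K.
  Visit K.
  At K: go left to Q.
    Visit Q.
    At Q: go left to Y.
      Y is a leaf — visit Y.
    At Q: no right child.
  At K: go right to V.
    V is a leaf — visit V.
At X: go right to S.
  Visit S.
  At S: no left child.
  At S: go right to F.
    Visit F.
    At F: go left to M.
      Visit M.
      At M: go left to L.
        Visit L.
        At L: go left to W.
          W is a leaf — visit W.
        At L: no right child.
      At M: no right child.
    At F: go right to J.
      Visit J.
      At J: no left child.
      At J: go right to G.
        Visit G.
        At G: no left child.
        At G: go right to P.
          Visit P.
          At P: go left to R.
            R is a leaf — visit R.
          At P: go right to C.
            C is a leaf — visit C.
Full pre-order sequence: X, K, Q, Y, V, S, F, M, L, W, J, G, P, R, C.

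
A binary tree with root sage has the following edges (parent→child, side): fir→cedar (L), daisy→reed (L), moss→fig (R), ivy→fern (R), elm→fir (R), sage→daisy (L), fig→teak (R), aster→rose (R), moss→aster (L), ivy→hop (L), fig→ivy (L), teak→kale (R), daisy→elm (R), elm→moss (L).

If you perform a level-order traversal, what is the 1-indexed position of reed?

Level-order visits nodes level by level from the root, left to right within each level.
Level 0: sage
Level 1: daisy
Level 2: reed, elm
Level 3: moss, fir
Level 4: aster, fig, cedar
Level 5: rose, ivy, teak
Level 6: hop, fern, kale
Full level-order sequence: sage, daisy, reed, elm, moss, fir, aster, fig, cedar, rose, ivy, teak, hop, fern, kale.

3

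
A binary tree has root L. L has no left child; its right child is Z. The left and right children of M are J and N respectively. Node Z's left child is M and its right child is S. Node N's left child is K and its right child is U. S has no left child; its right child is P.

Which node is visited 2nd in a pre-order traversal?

Z

Pre-order visits the node, then its left subtree, then its right subtree.
Visit L.
At L: no left child.
At L: go right to Z.
  Visit Z.
  At Z: go left to M.
    Visit M.
    At M: go left to J.
      J is a leaf — visit J.
    At M: go right to N.
      Visit N.
      At N: go left to K.
        K is a leaf — visit K.
      At N: go right to U.
        U is a leaf — visit U.
  At Z: go right to S.
    Visit S.
    At S: no left child.
    At S: go right to P.
      P is a leaf — visit P.
Full pre-order sequence: L, Z, M, J, N, K, U, S, P.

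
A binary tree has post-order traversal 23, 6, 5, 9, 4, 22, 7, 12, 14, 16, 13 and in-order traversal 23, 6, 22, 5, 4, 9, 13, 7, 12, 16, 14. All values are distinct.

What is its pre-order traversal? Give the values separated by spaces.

13 22 6 23 4 5 9 16 12 7 14

The last element of post-order is the root; it splits in-order into left and right subtrees.
Root 13: left subtree has 6 nodes {23, 6, 22, 5, 4, 9}, right has 4 {7, 12, 16, 14}.
  Root 22: left subtree has 2 nodes {23, 6}, right has 3 {5, 4, 9}.
    Root 6: left subtree has 1 node {23}, right has 0 { }.
    Root 4: left subtree has 1 node {5}, right has 1 {9}.
  Root 16: left subtree has 2 nodes {7, 12}, right has 1 {14}.
    Root 12: left subtree has 1 node {7}, right has 0 { }.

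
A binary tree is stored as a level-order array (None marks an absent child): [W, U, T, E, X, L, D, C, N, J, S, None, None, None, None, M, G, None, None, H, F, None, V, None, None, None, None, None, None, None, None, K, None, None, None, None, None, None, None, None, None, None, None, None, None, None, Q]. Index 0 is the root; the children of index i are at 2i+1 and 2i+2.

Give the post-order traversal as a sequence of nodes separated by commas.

K, M, G, C, N, E, H, F, J, Q, V, S, X, U, L, D, T, W

Post-order visits the left subtree, then the right subtree, then the node.
At W: go left to U.
  At U: go left to E.
    At E: go left to C.
      At C: go left to M.
        At M: go left to K.
          K is a leaf — visit K.
        At M: no right child.
        Visit M.
      At C: go right to G.
        G is a leaf — visit G.
      Visit C.
    At E: go right to N.
      N is a leaf — visit N.
    Visit E.
  At U: go right to X.
    At X: go left to J.
      At J: go left to H.
        H is a leaf — visit H.
      At J: go right to F.
        F is a leaf — visit F.
      Visit J.
    At X: go right to S.
      At S: no left child.
      At S: go right to V.
        At V: no left child.
        At V: go right to Q.
          Q is a leaf — visit Q.
        Visit V.
      Visit S.
    Visit X.
  Visit U.
At W: go right to T.
  At T: go left to L.
    L is a leaf — visit L.
  At T: go right to D.
    D is a leaf — visit D.
  Visit T.
Visit W.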